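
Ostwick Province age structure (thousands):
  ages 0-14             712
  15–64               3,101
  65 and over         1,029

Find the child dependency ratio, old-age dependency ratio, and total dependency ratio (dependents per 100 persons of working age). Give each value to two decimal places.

Youth dependency ratio: 22.96
Old-age dependency ratio: 33.18
Total dependency ratio: 56.14

Youth dependency ratio = 712 / 3,101 × 100 = 22.96
Old-age dependency ratio = 1,029 / 3,101 × 100 = 33.18
Total dependency ratio = (712 + 1,029) / 3,101 × 100 = 1,741 / 3,101 × 100 = 56.14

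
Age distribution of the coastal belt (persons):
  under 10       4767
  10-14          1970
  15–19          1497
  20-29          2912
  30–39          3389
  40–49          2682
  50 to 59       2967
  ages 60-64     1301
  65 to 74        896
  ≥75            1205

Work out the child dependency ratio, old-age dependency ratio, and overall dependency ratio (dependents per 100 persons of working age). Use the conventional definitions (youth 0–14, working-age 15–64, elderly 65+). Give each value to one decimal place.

Youth dependency ratio: 45.7
Old-age dependency ratio: 14.2
Total dependency ratio: 59.9

0–14: 4767 + 1970 = 6737
15–64: 1497 + 2912 + 3389 + 2682 + 2967 + 1301 = 14748
65+: 896 + 1205 = 2101
Youth dependency ratio = 6737 / 14748 × 100 = 45.7
Old-age dependency ratio = 2101 / 14748 × 100 = 14.2
Total dependency ratio = (6737 + 2101) / 14748 × 100 = 8838 / 14748 × 100 = 59.9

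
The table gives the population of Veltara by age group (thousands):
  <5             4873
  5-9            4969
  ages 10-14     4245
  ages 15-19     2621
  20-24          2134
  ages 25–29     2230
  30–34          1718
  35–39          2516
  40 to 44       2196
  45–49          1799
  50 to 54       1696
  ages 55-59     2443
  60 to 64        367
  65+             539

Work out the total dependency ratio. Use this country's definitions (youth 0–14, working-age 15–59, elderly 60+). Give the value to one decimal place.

Total dependency ratio: 77.5

0–14: 4873 + 4969 + 4245 = 14087
15–59: 2621 + 2134 + 2230 + 1718 + 2516 + 2196 + 1799 + 1696 + 2443 = 19353
60+: 367 + 539 = 906
Total dependency ratio = (14087 + 906) / 19353 × 100 = 14993 / 19353 × 100 = 77.5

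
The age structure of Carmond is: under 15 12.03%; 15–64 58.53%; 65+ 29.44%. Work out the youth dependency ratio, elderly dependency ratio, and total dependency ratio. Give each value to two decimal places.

Youth dependency ratio = 12.03 / 58.53 × 100 = 20.55
Old-age dependency ratio = 29.44 / 58.53 × 100 = 50.30
Total dependency ratio = (12.03 + 29.44) / 58.53 × 100 = 41.47 / 58.53 × 100 = 70.85

Youth dependency ratio: 20.55
Old-age dependency ratio: 50.30
Total dependency ratio: 70.85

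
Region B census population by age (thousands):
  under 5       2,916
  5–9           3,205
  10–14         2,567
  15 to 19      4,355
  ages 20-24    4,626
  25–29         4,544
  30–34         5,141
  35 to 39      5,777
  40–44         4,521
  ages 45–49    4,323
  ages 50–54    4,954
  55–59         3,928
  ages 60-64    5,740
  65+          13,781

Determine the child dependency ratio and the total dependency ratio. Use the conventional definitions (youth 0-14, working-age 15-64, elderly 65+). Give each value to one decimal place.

Youth dependency ratio: 18.1
Total dependency ratio: 46.9

0–14: 2,916 + 3,205 + 2,567 = 8,688
15–64: 4,355 + 4,626 + 4,544 + 5,141 + 5,777 + 4,521 + 4,323 + 4,954 + 3,928 + 5,740 = 47,909
65+: 13,781
Youth dependency ratio = 8,688 / 47,909 × 100 = 18.1
Total dependency ratio = (8,688 + 13,781) / 47,909 × 100 = 22,469 / 47,909 × 100 = 46.9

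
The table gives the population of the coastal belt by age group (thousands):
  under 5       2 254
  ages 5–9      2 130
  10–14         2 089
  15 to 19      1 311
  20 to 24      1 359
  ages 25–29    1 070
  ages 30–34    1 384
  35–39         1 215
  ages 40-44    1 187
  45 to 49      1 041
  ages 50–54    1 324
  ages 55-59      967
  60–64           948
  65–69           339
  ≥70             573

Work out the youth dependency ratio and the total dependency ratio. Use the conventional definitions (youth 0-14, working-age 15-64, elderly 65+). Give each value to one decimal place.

0–14: 2 254 + 2 130 + 2 089 = 6 473
15–64: 1 311 + 1 359 + 1 070 + 1 384 + 1 215 + 1 187 + 1 041 + 1 324 + 967 + 948 = 11 806
65+: 339 + 573 = 912
Youth dependency ratio = 6 473 / 11 806 × 100 = 54.8
Total dependency ratio = (6 473 + 912) / 11 806 × 100 = 7 385 / 11 806 × 100 = 62.6

Youth dependency ratio: 54.8
Total dependency ratio: 62.6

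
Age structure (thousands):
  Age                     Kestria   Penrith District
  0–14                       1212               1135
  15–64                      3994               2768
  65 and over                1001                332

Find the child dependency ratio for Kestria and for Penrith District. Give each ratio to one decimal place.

Kestria: 30.3
Penrith District: 41.0

Kestria: 1212 / 3994 × 100 = 30.3
Penrith District: 1135 / 2768 × 100 = 41.0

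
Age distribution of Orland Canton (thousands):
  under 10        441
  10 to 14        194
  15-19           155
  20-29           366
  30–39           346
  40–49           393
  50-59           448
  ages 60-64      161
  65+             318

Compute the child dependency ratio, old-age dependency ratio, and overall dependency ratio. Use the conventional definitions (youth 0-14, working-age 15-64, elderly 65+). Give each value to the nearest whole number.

0–14: 441 + 194 = 635
15–64: 155 + 366 + 346 + 393 + 448 + 161 = 1,869
65+: 318
Youth dependency ratio = 635 / 1,869 × 100 = 34
Old-age dependency ratio = 318 / 1,869 × 100 = 17
Total dependency ratio = (635 + 318) / 1,869 × 100 = 953 / 1,869 × 100 = 51

Youth dependency ratio: 34
Old-age dependency ratio: 17
Total dependency ratio: 51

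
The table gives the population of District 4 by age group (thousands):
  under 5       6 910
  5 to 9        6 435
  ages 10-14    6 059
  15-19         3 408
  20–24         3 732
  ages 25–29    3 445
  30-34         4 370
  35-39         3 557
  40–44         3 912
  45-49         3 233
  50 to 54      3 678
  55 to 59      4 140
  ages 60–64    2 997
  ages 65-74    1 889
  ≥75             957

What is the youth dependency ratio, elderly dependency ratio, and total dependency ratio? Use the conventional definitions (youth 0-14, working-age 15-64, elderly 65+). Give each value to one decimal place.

Youth dependency ratio: 53.2
Old-age dependency ratio: 7.8
Total dependency ratio: 61.0

0–14: 6 910 + 6 435 + 6 059 = 19 404
15–64: 3 408 + 3 732 + 3 445 + 4 370 + 3 557 + 3 912 + 3 233 + 3 678 + 4 140 + 2 997 = 36 472
65+: 1 889 + 957 = 2 846
Youth dependency ratio = 19 404 / 36 472 × 100 = 53.2
Old-age dependency ratio = 2 846 / 36 472 × 100 = 7.8
Total dependency ratio = (19 404 + 2 846) / 36 472 × 100 = 22 250 / 36 472 × 100 = 61.0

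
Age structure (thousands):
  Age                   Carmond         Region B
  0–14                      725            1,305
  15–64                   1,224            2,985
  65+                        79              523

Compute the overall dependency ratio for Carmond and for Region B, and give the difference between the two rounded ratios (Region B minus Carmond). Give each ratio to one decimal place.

Carmond: (725 + 79) / 1,224 × 100 = 804 / 1,224 × 100 = 65.7
Region B: (1,305 + 523) / 2,985 × 100 = 1,828 / 2,985 × 100 = 61.2

Carmond: 65.7
Region B: 61.2
Difference: -4.5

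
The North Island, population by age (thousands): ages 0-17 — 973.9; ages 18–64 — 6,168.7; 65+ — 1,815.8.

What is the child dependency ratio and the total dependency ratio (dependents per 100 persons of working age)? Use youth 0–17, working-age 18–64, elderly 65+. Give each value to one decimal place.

Youth dependency ratio: 15.8
Total dependency ratio: 45.2

Youth dependency ratio = 973.9 / 6,168.7 × 100 = 15.8
Total dependency ratio = (973.9 + 1,815.8) / 6,168.7 × 100 = 2,789.7 / 6,168.7 × 100 = 45.2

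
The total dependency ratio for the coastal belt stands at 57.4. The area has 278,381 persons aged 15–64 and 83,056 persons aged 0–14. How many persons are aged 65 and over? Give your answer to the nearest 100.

Aged 65 and over: 76,700

Total dependency ratio = (youth + elderly) / working-age × 100
57.4 = (83,056 + E) / 278,381 × 100
⇒ 76,700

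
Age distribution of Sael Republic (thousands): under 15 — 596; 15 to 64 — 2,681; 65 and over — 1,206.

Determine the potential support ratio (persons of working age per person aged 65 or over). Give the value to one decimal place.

Potential support ratio: 2.2

Potential support ratio = 2,681 / 1,206 = 2.2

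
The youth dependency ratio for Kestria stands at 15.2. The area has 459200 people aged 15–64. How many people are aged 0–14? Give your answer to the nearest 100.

Aged 0–14: 69800

Youth dependency ratio = youth / working-age × 100
15.2 = Y / 459200 × 100
⇒ 69800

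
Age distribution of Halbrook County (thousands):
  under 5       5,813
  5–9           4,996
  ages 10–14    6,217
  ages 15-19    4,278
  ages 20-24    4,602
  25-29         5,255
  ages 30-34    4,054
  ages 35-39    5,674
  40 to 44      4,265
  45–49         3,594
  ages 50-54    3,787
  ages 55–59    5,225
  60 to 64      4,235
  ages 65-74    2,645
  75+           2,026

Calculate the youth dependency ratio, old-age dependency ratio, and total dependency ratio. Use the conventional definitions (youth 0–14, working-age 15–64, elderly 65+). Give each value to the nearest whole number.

Youth dependency ratio: 38
Old-age dependency ratio: 10
Total dependency ratio: 48

0–14: 5,813 + 4,996 + 6,217 = 17,026
15–64: 4,278 + 4,602 + 5,255 + 4,054 + 5,674 + 4,265 + 3,594 + 3,787 + 5,225 + 4,235 = 44,969
65+: 2,645 + 2,026 = 4,671
Youth dependency ratio = 17,026 / 44,969 × 100 = 38
Old-age dependency ratio = 4,671 / 44,969 × 100 = 10
Total dependency ratio = (17,026 + 4,671) / 44,969 × 100 = 21,697 / 44,969 × 100 = 48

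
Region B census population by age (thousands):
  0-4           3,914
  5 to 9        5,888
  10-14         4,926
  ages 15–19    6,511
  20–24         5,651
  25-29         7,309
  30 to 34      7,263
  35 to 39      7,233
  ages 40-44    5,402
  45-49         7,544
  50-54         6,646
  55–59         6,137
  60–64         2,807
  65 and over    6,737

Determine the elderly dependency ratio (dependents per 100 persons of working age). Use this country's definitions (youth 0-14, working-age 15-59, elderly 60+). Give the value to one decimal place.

Old-age dependency ratio: 16.0

0–14: 3,914 + 5,888 + 4,926 = 14,728
15–59: 6,511 + 5,651 + 7,309 + 7,263 + 7,233 + 5,402 + 7,544 + 6,646 + 6,137 = 59,696
60+: 2,807 + 6,737 = 9,544
Old-age dependency ratio = 9,544 / 59,696 × 100 = 16.0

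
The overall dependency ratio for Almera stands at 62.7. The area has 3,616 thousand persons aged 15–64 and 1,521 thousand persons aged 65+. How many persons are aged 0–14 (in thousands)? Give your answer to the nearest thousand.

Aged 0–14: 746

Total dependency ratio = (youth + elderly) / working-age × 100
62.7 = (Y + 1,521) / 3,616 × 100
⇒ 746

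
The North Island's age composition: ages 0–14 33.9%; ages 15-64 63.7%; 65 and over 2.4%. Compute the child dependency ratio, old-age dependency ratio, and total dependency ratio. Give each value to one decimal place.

Youth dependency ratio: 53.2
Old-age dependency ratio: 3.8
Total dependency ratio: 57.0

Youth dependency ratio = 33.9 / 63.7 × 100 = 53.2
Old-age dependency ratio = 2.4 / 63.7 × 100 = 3.8
Total dependency ratio = (33.9 + 2.4) / 63.7 × 100 = 36.3 / 63.7 × 100 = 57.0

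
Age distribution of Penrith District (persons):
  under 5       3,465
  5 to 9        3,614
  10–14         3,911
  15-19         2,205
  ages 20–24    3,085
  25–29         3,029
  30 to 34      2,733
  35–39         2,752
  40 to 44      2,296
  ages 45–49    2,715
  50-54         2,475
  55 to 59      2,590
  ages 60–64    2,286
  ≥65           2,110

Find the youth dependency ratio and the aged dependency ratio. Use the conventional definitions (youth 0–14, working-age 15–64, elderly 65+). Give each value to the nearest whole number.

0–14: 3,465 + 3,614 + 3,911 = 10,990
15–64: 2,205 + 3,085 + 3,029 + 2,733 + 2,752 + 2,296 + 2,715 + 2,475 + 2,590 + 2,286 = 26,166
65+: 2,110
Youth dependency ratio = 10,990 / 26,166 × 100 = 42
Old-age dependency ratio = 2,110 / 26,166 × 100 = 8

Youth dependency ratio: 42
Old-age dependency ratio: 8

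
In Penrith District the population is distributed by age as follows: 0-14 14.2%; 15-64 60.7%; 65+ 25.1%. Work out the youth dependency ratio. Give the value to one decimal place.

Youth dependency ratio: 23.4

Youth dependency ratio = 14.2 / 60.7 × 100 = 23.4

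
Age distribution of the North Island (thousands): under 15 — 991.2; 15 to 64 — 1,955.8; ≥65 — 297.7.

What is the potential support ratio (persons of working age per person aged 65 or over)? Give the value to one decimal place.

Potential support ratio: 6.6

Potential support ratio = 1,955.8 / 297.7 = 6.6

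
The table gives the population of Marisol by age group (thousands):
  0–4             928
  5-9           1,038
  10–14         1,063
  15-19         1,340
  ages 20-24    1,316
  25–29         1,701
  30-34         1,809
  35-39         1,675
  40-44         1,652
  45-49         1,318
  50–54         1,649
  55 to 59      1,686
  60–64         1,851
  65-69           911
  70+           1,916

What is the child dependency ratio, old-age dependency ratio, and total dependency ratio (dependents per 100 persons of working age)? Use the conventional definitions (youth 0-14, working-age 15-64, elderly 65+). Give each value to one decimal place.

0–14: 928 + 1,038 + 1,063 = 3,029
15–64: 1,340 + 1,316 + 1,701 + 1,809 + 1,675 + 1,652 + 1,318 + 1,649 + 1,686 + 1,851 = 15,997
65+: 911 + 1,916 = 2,827
Youth dependency ratio = 3,029 / 15,997 × 100 = 18.9
Old-age dependency ratio = 2,827 / 15,997 × 100 = 17.7
Total dependency ratio = (3,029 + 2,827) / 15,997 × 100 = 5,856 / 15,997 × 100 = 36.6

Youth dependency ratio: 18.9
Old-age dependency ratio: 17.7
Total dependency ratio: 36.6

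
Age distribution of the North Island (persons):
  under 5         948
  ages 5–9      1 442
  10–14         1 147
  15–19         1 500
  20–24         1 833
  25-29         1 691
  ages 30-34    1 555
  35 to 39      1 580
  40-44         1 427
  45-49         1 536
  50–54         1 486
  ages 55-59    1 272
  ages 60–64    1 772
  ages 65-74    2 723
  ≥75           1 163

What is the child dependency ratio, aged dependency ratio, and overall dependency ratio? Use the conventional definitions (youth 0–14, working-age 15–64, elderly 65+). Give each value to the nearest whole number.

0–14: 948 + 1 442 + 1 147 = 3 537
15–64: 1 500 + 1 833 + 1 691 + 1 555 + 1 580 + 1 427 + 1 536 + 1 486 + 1 272 + 1 772 = 15 652
65+: 2 723 + 1 163 = 3 886
Youth dependency ratio = 3 537 / 15 652 × 100 = 23
Old-age dependency ratio = 3 886 / 15 652 × 100 = 25
Total dependency ratio = (3 537 + 3 886) / 15 652 × 100 = 7 423 / 15 652 × 100 = 47

Youth dependency ratio: 23
Old-age dependency ratio: 25
Total dependency ratio: 47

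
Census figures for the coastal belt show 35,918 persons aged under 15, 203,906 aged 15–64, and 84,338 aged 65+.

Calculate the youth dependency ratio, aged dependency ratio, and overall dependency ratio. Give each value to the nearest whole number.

Youth dependency ratio: 18
Old-age dependency ratio: 41
Total dependency ratio: 59

Youth dependency ratio = 35,918 / 203,906 × 100 = 18
Old-age dependency ratio = 84,338 / 203,906 × 100 = 41
Total dependency ratio = (35,918 + 84,338) / 203,906 × 100 = 120,256 / 203,906 × 100 = 59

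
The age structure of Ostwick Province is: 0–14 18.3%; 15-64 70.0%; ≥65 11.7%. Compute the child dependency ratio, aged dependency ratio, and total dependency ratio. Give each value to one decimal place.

Youth dependency ratio: 26.1
Old-age dependency ratio: 16.7
Total dependency ratio: 42.9

Youth dependency ratio = 18.3 / 70.0 × 100 = 26.1
Old-age dependency ratio = 11.7 / 70.0 × 100 = 16.7
Total dependency ratio = (18.3 + 11.7) / 70.0 × 100 = 30.0 / 70.0 × 100 = 42.9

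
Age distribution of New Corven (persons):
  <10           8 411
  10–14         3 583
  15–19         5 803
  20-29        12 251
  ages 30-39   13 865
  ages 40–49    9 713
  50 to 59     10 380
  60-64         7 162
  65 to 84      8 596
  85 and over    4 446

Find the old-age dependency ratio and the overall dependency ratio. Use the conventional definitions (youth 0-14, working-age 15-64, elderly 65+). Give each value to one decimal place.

0–14: 8 411 + 3 583 = 11 994
15–64: 5 803 + 12 251 + 13 865 + 9 713 + 10 380 + 7 162 = 59 174
65+: 8 596 + 4 446 = 13 042
Old-age dependency ratio = 13 042 / 59 174 × 100 = 22.0
Total dependency ratio = (11 994 + 13 042) / 59 174 × 100 = 25 036 / 59 174 × 100 = 42.3

Old-age dependency ratio: 22.0
Total dependency ratio: 42.3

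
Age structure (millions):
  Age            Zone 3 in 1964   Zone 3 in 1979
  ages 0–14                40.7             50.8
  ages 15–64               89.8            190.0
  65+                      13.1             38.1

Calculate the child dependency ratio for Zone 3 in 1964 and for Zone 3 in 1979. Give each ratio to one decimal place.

Zone 3 in 1964: 40.7 / 89.8 × 100 = 45.3
Zone 3 in 1979: 50.8 / 190.0 × 100 = 26.7

Zone 3 in 1964: 45.3
Zone 3 in 1979: 26.7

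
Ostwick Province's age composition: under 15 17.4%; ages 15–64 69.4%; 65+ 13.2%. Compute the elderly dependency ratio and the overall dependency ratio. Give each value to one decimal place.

Old-age dependency ratio: 19.0
Total dependency ratio: 44.1

Old-age dependency ratio = 13.2 / 69.4 × 100 = 19.0
Total dependency ratio = (17.4 + 13.2) / 69.4 × 100 = 30.6 / 69.4 × 100 = 44.1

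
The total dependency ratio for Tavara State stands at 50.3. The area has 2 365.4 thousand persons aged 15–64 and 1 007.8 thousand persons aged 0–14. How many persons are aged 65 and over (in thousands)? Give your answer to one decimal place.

Total dependency ratio = (youth + elderly) / working-age × 100
50.3 = (1 007.8 + E) / 2 365.4 × 100
⇒ 182.0

Aged 65 and over: 182.0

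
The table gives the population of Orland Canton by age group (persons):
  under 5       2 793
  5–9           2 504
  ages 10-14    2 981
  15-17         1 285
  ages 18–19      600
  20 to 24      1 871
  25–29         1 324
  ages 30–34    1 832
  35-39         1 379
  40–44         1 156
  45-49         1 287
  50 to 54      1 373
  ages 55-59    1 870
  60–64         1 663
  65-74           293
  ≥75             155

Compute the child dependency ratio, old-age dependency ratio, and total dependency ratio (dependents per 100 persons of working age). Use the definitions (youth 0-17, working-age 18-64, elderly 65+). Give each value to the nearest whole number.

0–17: 2 793 + 2 504 + 2 981 + 1 285 = 9 563
18–64: 600 + 1 871 + 1 324 + 1 832 + 1 379 + 1 156 + 1 287 + 1 373 + 1 870 + 1 663 = 14 355
65+: 293 + 155 = 448
Youth dependency ratio = 9 563 / 14 355 × 100 = 67
Old-age dependency ratio = 448 / 14 355 × 100 = 3
Total dependency ratio = (9 563 + 448) / 14 355 × 100 = 10 011 / 14 355 × 100 = 70

Youth dependency ratio: 67
Old-age dependency ratio: 3
Total dependency ratio: 70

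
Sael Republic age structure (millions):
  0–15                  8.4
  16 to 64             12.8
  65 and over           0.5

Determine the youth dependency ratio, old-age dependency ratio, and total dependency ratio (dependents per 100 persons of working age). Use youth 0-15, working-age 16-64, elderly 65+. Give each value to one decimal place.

Youth dependency ratio: 65.6
Old-age dependency ratio: 3.9
Total dependency ratio: 69.5

Youth dependency ratio = 8.4 / 12.8 × 100 = 65.6
Old-age dependency ratio = 0.5 / 12.8 × 100 = 3.9
Total dependency ratio = (8.4 + 0.5) / 12.8 × 100 = 8.9 / 12.8 × 100 = 69.5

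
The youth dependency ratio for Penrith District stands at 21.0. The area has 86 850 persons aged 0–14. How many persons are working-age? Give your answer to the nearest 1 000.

Working-age: 414 000

Youth dependency ratio = youth / working-age × 100
21.0 = 86 850 / W × 100
⇒ 414 000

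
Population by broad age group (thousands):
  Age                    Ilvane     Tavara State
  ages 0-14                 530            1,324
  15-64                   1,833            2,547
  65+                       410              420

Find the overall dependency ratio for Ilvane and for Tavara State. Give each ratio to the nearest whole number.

Ilvane: 51
Tavara State: 68

Ilvane: (530 + 410) / 1,833 × 100 = 940 / 1,833 × 100 = 51
Tavara State: (1,324 + 420) / 2,547 × 100 = 1,744 / 2,547 × 100 = 68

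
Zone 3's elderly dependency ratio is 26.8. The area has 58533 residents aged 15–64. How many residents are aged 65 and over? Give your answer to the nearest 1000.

Aged 65 and over: 16000

Old-age dependency ratio = elderly / working-age × 100
26.8 = E / 58533 × 100
⇒ 16000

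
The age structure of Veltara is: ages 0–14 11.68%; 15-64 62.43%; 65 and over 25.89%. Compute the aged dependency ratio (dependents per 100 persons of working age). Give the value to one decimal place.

Old-age dependency ratio = 25.89 / 62.43 × 100 = 41.5

Old-age dependency ratio: 41.5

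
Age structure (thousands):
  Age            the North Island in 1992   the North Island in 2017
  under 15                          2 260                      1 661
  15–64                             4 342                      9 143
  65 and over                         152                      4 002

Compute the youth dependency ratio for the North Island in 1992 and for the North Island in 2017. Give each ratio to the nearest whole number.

the North Island in 1992: 52
the North Island in 2017: 18

the North Island in 1992: 2 260 / 4 342 × 100 = 52
the North Island in 2017: 1 661 / 9 143 × 100 = 18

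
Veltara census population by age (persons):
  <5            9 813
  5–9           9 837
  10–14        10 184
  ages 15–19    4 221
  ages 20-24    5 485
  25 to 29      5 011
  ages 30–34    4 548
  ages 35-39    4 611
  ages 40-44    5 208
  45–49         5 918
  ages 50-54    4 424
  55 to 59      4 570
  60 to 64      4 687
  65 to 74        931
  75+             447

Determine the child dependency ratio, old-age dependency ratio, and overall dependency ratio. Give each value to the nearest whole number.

0–14: 9 813 + 9 837 + 10 184 = 29 834
15–64: 4 221 + 5 485 + 5 011 + 4 548 + 4 611 + 5 208 + 5 918 + 4 424 + 4 570 + 4 687 = 48 683
65+: 931 + 447 = 1 378
Youth dependency ratio = 29 834 / 48 683 × 100 = 61
Old-age dependency ratio = 1 378 / 48 683 × 100 = 3
Total dependency ratio = (29 834 + 1 378) / 48 683 × 100 = 31 212 / 48 683 × 100 = 64

Youth dependency ratio: 61
Old-age dependency ratio: 3
Total dependency ratio: 64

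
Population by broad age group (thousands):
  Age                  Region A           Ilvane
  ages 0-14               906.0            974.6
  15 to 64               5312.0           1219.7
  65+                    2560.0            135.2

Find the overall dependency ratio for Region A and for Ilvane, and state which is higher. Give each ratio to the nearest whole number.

Region A: (906.0 + 2560.0) / 5312.0 × 100 = 3466.0 / 5312.0 × 100 = 65
Ilvane: (974.6 + 135.2) / 1219.7 × 100 = 1109.8 / 1219.7 × 100 = 91

Region A: 65
Ilvane: 91
Higher: Ilvane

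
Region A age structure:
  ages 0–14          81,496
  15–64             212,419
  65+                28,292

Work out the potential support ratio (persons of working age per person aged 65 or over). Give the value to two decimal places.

Potential support ratio = 212,419 / 28,292 = 7.51

Potential support ratio: 7.51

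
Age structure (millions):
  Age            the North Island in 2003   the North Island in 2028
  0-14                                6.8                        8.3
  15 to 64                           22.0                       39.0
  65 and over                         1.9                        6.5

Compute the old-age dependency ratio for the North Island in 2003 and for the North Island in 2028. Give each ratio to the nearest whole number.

the North Island in 2003: 1.9 / 22.0 × 100 = 9
the North Island in 2028: 6.5 / 39.0 × 100 = 17

the North Island in 2003: 9
the North Island in 2028: 17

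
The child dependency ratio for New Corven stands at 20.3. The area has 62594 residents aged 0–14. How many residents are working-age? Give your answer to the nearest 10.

Youth dependency ratio = youth / working-age × 100
20.3 = 62594 / W × 100
⇒ 308340

Working-age: 308340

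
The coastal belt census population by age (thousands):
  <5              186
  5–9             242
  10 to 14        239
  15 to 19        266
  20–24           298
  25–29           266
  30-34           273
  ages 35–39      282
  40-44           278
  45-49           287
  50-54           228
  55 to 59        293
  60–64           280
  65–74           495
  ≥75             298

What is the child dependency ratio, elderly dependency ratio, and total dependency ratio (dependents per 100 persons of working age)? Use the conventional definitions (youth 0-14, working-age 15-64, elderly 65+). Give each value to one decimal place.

Youth dependency ratio: 24.2
Old-age dependency ratio: 28.8
Total dependency ratio: 53.1

0–14: 186 + 242 + 239 = 667
15–64: 266 + 298 + 266 + 273 + 282 + 278 + 287 + 228 + 293 + 280 = 2751
65+: 495 + 298 = 793
Youth dependency ratio = 667 / 2751 × 100 = 24.2
Old-age dependency ratio = 793 / 2751 × 100 = 28.8
Total dependency ratio = (667 + 793) / 2751 × 100 = 1460 / 2751 × 100 = 53.1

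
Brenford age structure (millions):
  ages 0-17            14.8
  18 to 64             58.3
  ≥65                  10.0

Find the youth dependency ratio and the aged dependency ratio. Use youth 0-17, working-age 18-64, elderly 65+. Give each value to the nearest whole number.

Youth dependency ratio = 14.8 / 58.3 × 100 = 25
Old-age dependency ratio = 10.0 / 58.3 × 100 = 17

Youth dependency ratio: 25
Old-age dependency ratio: 17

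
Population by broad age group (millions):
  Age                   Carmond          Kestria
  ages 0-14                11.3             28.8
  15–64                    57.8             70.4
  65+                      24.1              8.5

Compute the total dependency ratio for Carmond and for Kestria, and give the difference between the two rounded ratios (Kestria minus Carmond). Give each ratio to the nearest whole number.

Carmond: (11.3 + 24.1) / 57.8 × 100 = 35.4 / 57.8 × 100 = 61
Kestria: (28.8 + 8.5) / 70.4 × 100 = 37.3 / 70.4 × 100 = 53

Carmond: 61
Kestria: 53
Difference: -8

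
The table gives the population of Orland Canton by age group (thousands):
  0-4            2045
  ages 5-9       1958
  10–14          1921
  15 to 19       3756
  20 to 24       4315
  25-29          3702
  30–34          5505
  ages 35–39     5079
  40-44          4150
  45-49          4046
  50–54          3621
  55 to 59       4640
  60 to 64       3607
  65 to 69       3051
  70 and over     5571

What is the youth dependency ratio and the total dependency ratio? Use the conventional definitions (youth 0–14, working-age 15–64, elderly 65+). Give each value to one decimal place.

Youth dependency ratio: 14.0
Total dependency ratio: 34.3

0–14: 2045 + 1958 + 1921 = 5924
15–64: 3756 + 4315 + 3702 + 5505 + 5079 + 4150 + 4046 + 3621 + 4640 + 3607 = 42421
65+: 3051 + 5571 = 8622
Youth dependency ratio = 5924 / 42421 × 100 = 14.0
Total dependency ratio = (5924 + 8622) / 42421 × 100 = 14546 / 42421 × 100 = 34.3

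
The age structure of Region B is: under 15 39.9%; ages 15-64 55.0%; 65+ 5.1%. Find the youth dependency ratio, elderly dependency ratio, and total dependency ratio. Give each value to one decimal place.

Youth dependency ratio = 39.9 / 55.0 × 100 = 72.5
Old-age dependency ratio = 5.1 / 55.0 × 100 = 9.3
Total dependency ratio = (39.9 + 5.1) / 55.0 × 100 = 45.0 / 55.0 × 100 = 81.8

Youth dependency ratio: 72.5
Old-age dependency ratio: 9.3
Total dependency ratio: 81.8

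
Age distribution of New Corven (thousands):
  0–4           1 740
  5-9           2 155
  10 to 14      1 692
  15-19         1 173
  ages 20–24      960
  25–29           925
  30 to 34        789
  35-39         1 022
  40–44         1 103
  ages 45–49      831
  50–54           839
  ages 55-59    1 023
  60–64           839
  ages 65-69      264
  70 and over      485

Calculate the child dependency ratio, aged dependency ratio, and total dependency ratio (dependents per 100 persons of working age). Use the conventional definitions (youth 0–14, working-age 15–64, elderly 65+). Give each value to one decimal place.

0–14: 1 740 + 2 155 + 1 692 = 5 587
15–64: 1 173 + 960 + 925 + 789 + 1 022 + 1 103 + 831 + 839 + 1 023 + 839 = 9 504
65+: 264 + 485 = 749
Youth dependency ratio = 5 587 / 9 504 × 100 = 58.8
Old-age dependency ratio = 749 / 9 504 × 100 = 7.9
Total dependency ratio = (5 587 + 749) / 9 504 × 100 = 6 336 / 9 504 × 100 = 66.7

Youth dependency ratio: 58.8
Old-age dependency ratio: 7.9
Total dependency ratio: 66.7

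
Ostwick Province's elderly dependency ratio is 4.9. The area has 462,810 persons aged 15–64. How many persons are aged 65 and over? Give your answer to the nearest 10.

Aged 65 and over: 22,680

Old-age dependency ratio = elderly / working-age × 100
4.9 = E / 462,810 × 100
⇒ 22,680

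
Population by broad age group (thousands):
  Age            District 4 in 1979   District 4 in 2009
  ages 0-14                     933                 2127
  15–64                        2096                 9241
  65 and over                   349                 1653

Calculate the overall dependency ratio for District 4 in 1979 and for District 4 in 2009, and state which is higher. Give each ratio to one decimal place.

District 4 in 1979: (933 + 349) / 2096 × 100 = 1282 / 2096 × 100 = 61.2
District 4 in 2009: (2127 + 1653) / 9241 × 100 = 3780 / 9241 × 100 = 40.9

District 4 in 1979: 61.2
District 4 in 2009: 40.9
Higher: District 4 in 1979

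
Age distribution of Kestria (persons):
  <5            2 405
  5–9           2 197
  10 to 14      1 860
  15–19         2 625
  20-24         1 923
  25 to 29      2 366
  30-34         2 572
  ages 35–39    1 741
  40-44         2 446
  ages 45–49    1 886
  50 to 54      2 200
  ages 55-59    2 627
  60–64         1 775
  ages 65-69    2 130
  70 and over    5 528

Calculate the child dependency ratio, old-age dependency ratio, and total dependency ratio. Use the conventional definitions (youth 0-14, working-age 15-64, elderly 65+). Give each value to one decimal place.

Youth dependency ratio: 29.2
Old-age dependency ratio: 34.6
Total dependency ratio: 63.7

0–14: 2 405 + 2 197 + 1 860 = 6 462
15–64: 2 625 + 1 923 + 2 366 + 2 572 + 1 741 + 2 446 + 1 886 + 2 200 + 2 627 + 1 775 = 22 161
65+: 2 130 + 5 528 = 7 658
Youth dependency ratio = 6 462 / 22 161 × 100 = 29.2
Old-age dependency ratio = 7 658 / 22 161 × 100 = 34.6
Total dependency ratio = (6 462 + 7 658) / 22 161 × 100 = 14 120 / 22 161 × 100 = 63.7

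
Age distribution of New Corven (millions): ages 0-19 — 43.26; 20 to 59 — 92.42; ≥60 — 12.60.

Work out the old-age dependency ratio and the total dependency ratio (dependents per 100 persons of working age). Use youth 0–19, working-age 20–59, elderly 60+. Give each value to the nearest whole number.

Old-age dependency ratio = 12.60 / 92.42 × 100 = 14
Total dependency ratio = (43.26 + 12.60) / 92.42 × 100 = 55.86 / 92.42 × 100 = 60

Old-age dependency ratio: 14
Total dependency ratio: 60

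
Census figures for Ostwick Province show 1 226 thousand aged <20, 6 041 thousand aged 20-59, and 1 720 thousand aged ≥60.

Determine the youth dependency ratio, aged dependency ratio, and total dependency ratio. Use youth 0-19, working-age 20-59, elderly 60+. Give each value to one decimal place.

Youth dependency ratio = 1 226 / 6 041 × 100 = 20.3
Old-age dependency ratio = 1 720 / 6 041 × 100 = 28.5
Total dependency ratio = (1 226 + 1 720) / 6 041 × 100 = 2 946 / 6 041 × 100 = 48.8

Youth dependency ratio: 20.3
Old-age dependency ratio: 28.5
Total dependency ratio: 48.8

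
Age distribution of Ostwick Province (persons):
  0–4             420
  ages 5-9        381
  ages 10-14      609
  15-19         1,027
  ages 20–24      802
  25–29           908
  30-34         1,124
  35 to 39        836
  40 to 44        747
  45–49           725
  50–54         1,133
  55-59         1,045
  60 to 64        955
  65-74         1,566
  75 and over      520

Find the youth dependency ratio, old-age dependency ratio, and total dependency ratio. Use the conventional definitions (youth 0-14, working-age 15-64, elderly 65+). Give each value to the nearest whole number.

0–14: 420 + 381 + 609 = 1,410
15–64: 1,027 + 802 + 908 + 1,124 + 836 + 747 + 725 + 1,133 + 1,045 + 955 = 9,302
65+: 1,566 + 520 = 2,086
Youth dependency ratio = 1,410 / 9,302 × 100 = 15
Old-age dependency ratio = 2,086 / 9,302 × 100 = 22
Total dependency ratio = (1,410 + 2,086) / 9,302 × 100 = 3,496 / 9,302 × 100 = 38

Youth dependency ratio: 15
Old-age dependency ratio: 22
Total dependency ratio: 38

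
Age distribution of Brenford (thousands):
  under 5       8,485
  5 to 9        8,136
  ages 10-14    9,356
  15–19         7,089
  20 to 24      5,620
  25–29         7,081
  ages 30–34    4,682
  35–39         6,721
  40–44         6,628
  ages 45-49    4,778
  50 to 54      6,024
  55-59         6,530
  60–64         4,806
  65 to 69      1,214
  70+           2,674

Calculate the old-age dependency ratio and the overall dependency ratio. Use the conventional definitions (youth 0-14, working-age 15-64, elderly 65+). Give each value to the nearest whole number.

0–14: 8,485 + 8,136 + 9,356 = 25,977
15–64: 7,089 + 5,620 + 7,081 + 4,682 + 6,721 + 6,628 + 4,778 + 6,024 + 6,530 + 4,806 = 59,959
65+: 1,214 + 2,674 = 3,888
Old-age dependency ratio = 3,888 / 59,959 × 100 = 6
Total dependency ratio = (25,977 + 3,888) / 59,959 × 100 = 29,865 / 59,959 × 100 = 50

Old-age dependency ratio: 6
Total dependency ratio: 50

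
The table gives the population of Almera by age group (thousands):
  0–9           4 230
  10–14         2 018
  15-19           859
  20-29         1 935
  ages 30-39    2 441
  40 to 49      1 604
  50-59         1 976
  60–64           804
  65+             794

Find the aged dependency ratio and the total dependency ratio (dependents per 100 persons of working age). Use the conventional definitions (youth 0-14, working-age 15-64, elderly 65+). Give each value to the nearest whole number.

0–14: 4 230 + 2 018 = 6 248
15–64: 859 + 1 935 + 2 441 + 1 604 + 1 976 + 804 = 9 619
65+: 794
Old-age dependency ratio = 794 / 9 619 × 100 = 8
Total dependency ratio = (6 248 + 794) / 9 619 × 100 = 7 042 / 9 619 × 100 = 73

Old-age dependency ratio: 8
Total dependency ratio: 73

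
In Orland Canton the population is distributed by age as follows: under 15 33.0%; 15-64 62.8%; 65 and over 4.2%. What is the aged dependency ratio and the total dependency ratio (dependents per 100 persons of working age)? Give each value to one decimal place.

Old-age dependency ratio: 6.7
Total dependency ratio: 59.2

Old-age dependency ratio = 4.2 / 62.8 × 100 = 6.7
Total dependency ratio = (33.0 + 4.2) / 62.8 × 100 = 37.2 / 62.8 × 100 = 59.2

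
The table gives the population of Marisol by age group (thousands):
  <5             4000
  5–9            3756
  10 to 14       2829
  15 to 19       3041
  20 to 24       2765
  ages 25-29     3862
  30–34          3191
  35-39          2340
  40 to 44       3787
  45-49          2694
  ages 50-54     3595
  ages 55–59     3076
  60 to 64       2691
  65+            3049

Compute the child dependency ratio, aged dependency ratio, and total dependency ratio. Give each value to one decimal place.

0–14: 4000 + 3756 + 2829 = 10585
15–64: 3041 + 2765 + 3862 + 3191 + 2340 + 3787 + 2694 + 3595 + 3076 + 2691 = 31042
65+: 3049
Youth dependency ratio = 10585 / 31042 × 100 = 34.1
Old-age dependency ratio = 3049 / 31042 × 100 = 9.8
Total dependency ratio = (10585 + 3049) / 31042 × 100 = 13634 / 31042 × 100 = 43.9

Youth dependency ratio: 34.1
Old-age dependency ratio: 9.8
Total dependency ratio: 43.9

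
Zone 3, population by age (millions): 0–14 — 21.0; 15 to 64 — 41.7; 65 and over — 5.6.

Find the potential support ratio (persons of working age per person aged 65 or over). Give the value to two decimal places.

Potential support ratio: 7.45

Potential support ratio = 41.7 / 5.6 = 7.45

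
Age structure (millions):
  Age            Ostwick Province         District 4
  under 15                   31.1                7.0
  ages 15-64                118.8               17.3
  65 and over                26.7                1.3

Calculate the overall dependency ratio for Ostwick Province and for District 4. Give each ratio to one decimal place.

Ostwick Province: 48.7
District 4: 48.0

Ostwick Province: (31.1 + 26.7) / 118.8 × 100 = 57.8 / 118.8 × 100 = 48.7
District 4: (7.0 + 1.3) / 17.3 × 100 = 8.3 / 17.3 × 100 = 48.0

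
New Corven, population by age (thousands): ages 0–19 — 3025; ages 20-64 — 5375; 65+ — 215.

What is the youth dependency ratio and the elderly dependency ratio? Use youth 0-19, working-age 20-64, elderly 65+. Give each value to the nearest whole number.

Youth dependency ratio: 56
Old-age dependency ratio: 4

Youth dependency ratio = 3025 / 5375 × 100 = 56
Old-age dependency ratio = 215 / 5375 × 100 = 4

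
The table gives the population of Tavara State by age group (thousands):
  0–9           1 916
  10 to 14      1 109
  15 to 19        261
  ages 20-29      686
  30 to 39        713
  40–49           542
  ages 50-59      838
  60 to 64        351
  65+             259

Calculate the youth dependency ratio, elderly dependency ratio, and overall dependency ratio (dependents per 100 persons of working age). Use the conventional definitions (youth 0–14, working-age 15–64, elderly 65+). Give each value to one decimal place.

Youth dependency ratio: 89.2
Old-age dependency ratio: 7.6
Total dependency ratio: 96.8

0–14: 1 916 + 1 109 = 3 025
15–64: 261 + 686 + 713 + 542 + 838 + 351 = 3 391
65+: 259
Youth dependency ratio = 3 025 / 3 391 × 100 = 89.2
Old-age dependency ratio = 259 / 3 391 × 100 = 7.6
Total dependency ratio = (3 025 + 259) / 3 391 × 100 = 3 284 / 3 391 × 100 = 96.8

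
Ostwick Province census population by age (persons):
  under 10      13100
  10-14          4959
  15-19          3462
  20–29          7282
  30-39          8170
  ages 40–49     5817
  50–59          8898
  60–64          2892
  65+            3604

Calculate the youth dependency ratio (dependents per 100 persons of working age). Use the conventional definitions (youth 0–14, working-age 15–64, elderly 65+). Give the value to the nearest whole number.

Youth dependency ratio: 49

0–14: 13100 + 4959 = 18059
15–64: 3462 + 7282 + 8170 + 5817 + 8898 + 2892 = 36521
65+: 3604
Youth dependency ratio = 18059 / 36521 × 100 = 49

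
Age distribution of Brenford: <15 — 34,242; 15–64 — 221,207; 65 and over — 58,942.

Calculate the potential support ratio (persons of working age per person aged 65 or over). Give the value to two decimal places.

Potential support ratio = 221,207 / 58,942 = 3.75

Potential support ratio: 3.75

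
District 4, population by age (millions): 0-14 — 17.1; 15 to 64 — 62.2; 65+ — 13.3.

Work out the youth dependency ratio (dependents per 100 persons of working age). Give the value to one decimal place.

Youth dependency ratio: 27.5

Youth dependency ratio = 17.1 / 62.2 × 100 = 27.5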